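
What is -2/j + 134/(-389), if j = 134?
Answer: -9367/26063 ≈ -0.35940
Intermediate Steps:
-2/j + 134/(-389) = -2/134 + 134/(-389) = -2*1/134 + 134*(-1/389) = -1/67 - 134/389 = -9367/26063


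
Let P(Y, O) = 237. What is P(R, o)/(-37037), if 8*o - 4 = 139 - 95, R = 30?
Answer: -237/37037 ≈ -0.0063990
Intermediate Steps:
o = 6 (o = ½ + (139 - 95)/8 = ½ + (⅛)*44 = ½ + 11/2 = 6)
P(R, o)/(-37037) = 237/(-37037) = 237*(-1/37037) = -237/37037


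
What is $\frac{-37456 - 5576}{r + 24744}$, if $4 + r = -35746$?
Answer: $\frac{21516}{5503} \approx 3.9099$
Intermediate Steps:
$r = -35750$ ($r = -4 - 35746 = -35750$)
$\frac{-37456 - 5576}{r + 24744} = \frac{-37456 - 5576}{-35750 + 24744} = - \frac{43032}{-11006} = \left(-43032\right) \left(- \frac{1}{11006}\right) = \frac{21516}{5503}$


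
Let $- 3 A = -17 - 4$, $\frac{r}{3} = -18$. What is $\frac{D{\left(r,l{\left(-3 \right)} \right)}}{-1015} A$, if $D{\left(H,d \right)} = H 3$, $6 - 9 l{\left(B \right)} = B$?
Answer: $\frac{162}{145} \approx 1.1172$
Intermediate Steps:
$r = -54$ ($r = 3 \left(-18\right) = -54$)
$l{\left(B \right)} = \frac{2}{3} - \frac{B}{9}$
$D{\left(H,d \right)} = 3 H$
$A = 7$ ($A = - \frac{-17 - 4}{3} = \left(- \frac{1}{3}\right) \left(-21\right) = 7$)
$\frac{D{\left(r,l{\left(-3 \right)} \right)}}{-1015} A = \frac{3 \left(-54\right)}{-1015} \cdot 7 = \left(-162\right) \left(- \frac{1}{1015}\right) 7 = \frac{162}{1015} \cdot 7 = \frac{162}{145}$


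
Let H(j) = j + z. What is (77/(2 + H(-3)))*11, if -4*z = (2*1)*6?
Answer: -847/4 ≈ -211.75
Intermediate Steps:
z = -3 (z = -2*1*6/4 = -6/2 = -¼*12 = -3)
H(j) = -3 + j (H(j) = j - 3 = -3 + j)
(77/(2 + H(-3)))*11 = (77/(2 + (-3 - 3)))*11 = (77/(2 - 6))*11 = (77/(-4))*11 = -¼*77*11 = -77/4*11 = -847/4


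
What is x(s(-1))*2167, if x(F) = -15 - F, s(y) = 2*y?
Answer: -28171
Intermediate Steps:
x(s(-1))*2167 = (-15 - 2*(-1))*2167 = (-15 - 1*(-2))*2167 = (-15 + 2)*2167 = -13*2167 = -28171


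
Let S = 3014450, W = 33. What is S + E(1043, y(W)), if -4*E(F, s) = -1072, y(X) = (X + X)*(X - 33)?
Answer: 3014718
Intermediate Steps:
y(X) = 2*X*(-33 + X) (y(X) = (2*X)*(-33 + X) = 2*X*(-33 + X))
E(F, s) = 268 (E(F, s) = -¼*(-1072) = 268)
S + E(1043, y(W)) = 3014450 + 268 = 3014718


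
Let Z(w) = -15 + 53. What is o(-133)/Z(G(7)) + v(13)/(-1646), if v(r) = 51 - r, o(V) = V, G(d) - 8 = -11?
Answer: -5799/1646 ≈ -3.5231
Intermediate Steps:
G(d) = -3 (G(d) = 8 - 11 = -3)
Z(w) = 38
o(-133)/Z(G(7)) + v(13)/(-1646) = -133/38 + (51 - 1*13)/(-1646) = -133*1/38 + (51 - 13)*(-1/1646) = -7/2 + 38*(-1/1646) = -7/2 - 19/823 = -5799/1646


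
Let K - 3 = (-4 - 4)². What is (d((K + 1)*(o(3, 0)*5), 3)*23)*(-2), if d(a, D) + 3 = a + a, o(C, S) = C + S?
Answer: -93702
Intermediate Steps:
K = 67 (K = 3 + (-4 - 4)² = 3 + (-8)² = 3 + 64 = 67)
d(a, D) = -3 + 2*a (d(a, D) = -3 + (a + a) = -3 + 2*a)
(d((K + 1)*(o(3, 0)*5), 3)*23)*(-2) = ((-3 + 2*((67 + 1)*((3 + 0)*5)))*23)*(-2) = ((-3 + 2*(68*(3*5)))*23)*(-2) = ((-3 + 2*(68*15))*23)*(-2) = ((-3 + 2*1020)*23)*(-2) = ((-3 + 2040)*23)*(-2) = (2037*23)*(-2) = 46851*(-2) = -93702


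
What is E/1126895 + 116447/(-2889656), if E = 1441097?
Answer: 52377286371/42290115560 ≈ 1.2385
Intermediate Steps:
E/1126895 + 116447/(-2889656) = 1441097/1126895 + 116447/(-2889656) = 1441097*(1/1126895) + 116447*(-1/2889656) = 205871/160985 - 116447/2889656 = 52377286371/42290115560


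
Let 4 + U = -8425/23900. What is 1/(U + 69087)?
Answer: 956/66043011 ≈ 1.4475e-5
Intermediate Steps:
U = -4161/956 (U = -4 - 8425/23900 = -4 - 8425*1/23900 = -4 - 337/956 = -4161/956 ≈ -4.3525)
1/(U + 69087) = 1/(-4161/956 + 69087) = 1/(66043011/956) = 956/66043011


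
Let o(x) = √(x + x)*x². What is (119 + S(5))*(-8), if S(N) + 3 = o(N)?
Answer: -928 - 200*√10 ≈ -1560.5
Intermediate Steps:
o(x) = √2*x^(5/2) (o(x) = √(2*x)*x² = (√2*√x)*x² = √2*x^(5/2))
S(N) = -3 + √2*N^(5/2)
(119 + S(5))*(-8) = (119 + (-3 + √2*5^(5/2)))*(-8) = (119 + (-3 + √2*(25*√5)))*(-8) = (119 + (-3 + 25*√10))*(-8) = (116 + 25*√10)*(-8) = -928 - 200*√10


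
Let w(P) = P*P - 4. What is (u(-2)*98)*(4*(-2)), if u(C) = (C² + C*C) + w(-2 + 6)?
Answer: -15680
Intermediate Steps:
w(P) = -4 + P² (w(P) = P² - 4 = -4 + P²)
u(C) = 12 + 2*C² (u(C) = (C² + C*C) + (-4 + (-2 + 6)²) = (C² + C²) + (-4 + 4²) = 2*C² + (-4 + 16) = 2*C² + 12 = 12 + 2*C²)
(u(-2)*98)*(4*(-2)) = ((12 + 2*(-2)²)*98)*(4*(-2)) = ((12 + 2*4)*98)*(-8) = ((12 + 8)*98)*(-8) = (20*98)*(-8) = 1960*(-8) = -15680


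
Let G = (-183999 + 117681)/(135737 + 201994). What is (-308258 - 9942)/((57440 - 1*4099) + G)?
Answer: -35822001400/6004947651 ≈ -5.9654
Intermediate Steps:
G = -22106/112577 (G = -66318/337731 = -66318*1/337731 = -22106/112577 ≈ -0.19636)
(-308258 - 9942)/((57440 - 1*4099) + G) = (-308258 - 9942)/((57440 - 1*4099) - 22106/112577) = -318200/((57440 - 4099) - 22106/112577) = -318200/(53341 - 22106/112577) = -318200/6004947651/112577 = -318200*112577/6004947651 = -35822001400/6004947651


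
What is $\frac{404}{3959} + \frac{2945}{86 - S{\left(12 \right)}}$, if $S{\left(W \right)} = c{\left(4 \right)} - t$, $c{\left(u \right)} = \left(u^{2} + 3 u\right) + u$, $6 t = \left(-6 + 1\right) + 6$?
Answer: $\frac{14017366}{257335} \approx 54.471$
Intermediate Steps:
$t = \frac{1}{6}$ ($t = \frac{\left(-6 + 1\right) + 6}{6} = \frac{-5 + 6}{6} = \frac{1}{6} \cdot 1 = \frac{1}{6} \approx 0.16667$)
$c{\left(u \right)} = u^{2} + 4 u$
$S{\left(W \right)} = \frac{191}{6}$ ($S{\left(W \right)} = 4 \left(4 + 4\right) - \frac{1}{6} = 4 \cdot 8 - \frac{1}{6} = 32 - \frac{1}{6} = \frac{191}{6}$)
$\frac{404}{3959} + \frac{2945}{86 - S{\left(12 \right)}} = \frac{404}{3959} + \frac{2945}{86 - \frac{191}{6}} = 404 \cdot \frac{1}{3959} + \frac{2945}{86 - \frac{191}{6}} = \frac{404}{3959} + \frac{2945}{\frac{325}{6}} = \frac{404}{3959} + 2945 \cdot \frac{6}{325} = \frac{404}{3959} + \frac{3534}{65} = \frac{14017366}{257335}$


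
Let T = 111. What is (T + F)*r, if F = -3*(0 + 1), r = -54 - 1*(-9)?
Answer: -4860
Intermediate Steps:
r = -45 (r = -54 + 9 = -45)
F = -3 (F = -3*1 = -3)
(T + F)*r = (111 - 3)*(-45) = 108*(-45) = -4860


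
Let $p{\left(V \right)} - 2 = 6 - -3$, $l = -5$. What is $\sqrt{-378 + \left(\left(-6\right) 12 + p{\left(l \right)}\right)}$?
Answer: $i \sqrt{439} \approx 20.952 i$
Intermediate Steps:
$p{\left(V \right)} = 11$ ($p{\left(V \right)} = 2 + \left(6 - -3\right) = 2 + \left(6 + 3\right) = 2 + 9 = 11$)
$\sqrt{-378 + \left(\left(-6\right) 12 + p{\left(l \right)}\right)} = \sqrt{-378 + \left(\left(-6\right) 12 + 11\right)} = \sqrt{-378 + \left(-72 + 11\right)} = \sqrt{-378 - 61} = \sqrt{-439} = i \sqrt{439}$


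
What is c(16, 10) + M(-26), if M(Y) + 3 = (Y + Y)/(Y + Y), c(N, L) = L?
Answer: 8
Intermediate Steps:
M(Y) = -2 (M(Y) = -3 + (Y + Y)/(Y + Y) = -3 + (2*Y)/((2*Y)) = -3 + (2*Y)*(1/(2*Y)) = -3 + 1 = -2)
c(16, 10) + M(-26) = 10 - 2 = 8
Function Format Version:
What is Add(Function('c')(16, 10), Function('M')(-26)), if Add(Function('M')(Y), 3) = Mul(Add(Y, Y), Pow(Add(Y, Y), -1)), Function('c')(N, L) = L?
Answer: 8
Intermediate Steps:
Function('M')(Y) = -2 (Function('M')(Y) = Add(-3, Mul(Add(Y, Y), Pow(Add(Y, Y), -1))) = Add(-3, Mul(Mul(2, Y), Pow(Mul(2, Y), -1))) = Add(-3, Mul(Mul(2, Y), Mul(Rational(1, 2), Pow(Y, -1)))) = Add(-3, 1) = -2)
Add(Function('c')(16, 10), Function('M')(-26)) = Add(10, -2) = 8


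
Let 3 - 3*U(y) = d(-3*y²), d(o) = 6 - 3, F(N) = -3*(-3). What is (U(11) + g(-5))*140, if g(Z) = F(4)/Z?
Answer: -252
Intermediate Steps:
F(N) = 9
d(o) = 3
U(y) = 0 (U(y) = 1 - ⅓*3 = 1 - 1 = 0)
g(Z) = 9/Z
(U(11) + g(-5))*140 = (0 + 9/(-5))*140 = (0 + 9*(-⅕))*140 = (0 - 9/5)*140 = -9/5*140 = -252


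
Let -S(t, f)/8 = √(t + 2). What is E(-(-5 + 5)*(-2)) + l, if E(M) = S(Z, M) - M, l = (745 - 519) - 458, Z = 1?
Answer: -232 - 8*√3 ≈ -245.86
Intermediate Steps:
S(t, f) = -8*√(2 + t) (S(t, f) = -8*√(t + 2) = -8*√(2 + t))
l = -232 (l = 226 - 458 = -232)
E(M) = -M - 8*√3 (E(M) = -8*√(2 + 1) - M = -8*√3 - M = -M - 8*√3)
E(-(-5 + 5)*(-2)) + l = (-(-(-5 + 5))*(-2) - 8*√3) - 232 = (-(-1*0)*(-2) - 8*√3) - 232 = (-0*(-2) - 8*√3) - 232 = (-1*0 - 8*√3) - 232 = (0 - 8*√3) - 232 = -8*√3 - 232 = -232 - 8*√3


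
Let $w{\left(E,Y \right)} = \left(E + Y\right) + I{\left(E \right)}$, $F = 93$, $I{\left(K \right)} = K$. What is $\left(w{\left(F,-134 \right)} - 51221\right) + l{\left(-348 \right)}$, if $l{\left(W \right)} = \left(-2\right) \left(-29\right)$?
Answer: $-51111$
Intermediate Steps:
$l{\left(W \right)} = 58$
$w{\left(E,Y \right)} = Y + 2 E$ ($w{\left(E,Y \right)} = \left(E + Y\right) + E = Y + 2 E$)
$\left(w{\left(F,-134 \right)} - 51221\right) + l{\left(-348 \right)} = \left(\left(-134 + 2 \cdot 93\right) - 51221\right) + 58 = \left(\left(-134 + 186\right) - 51221\right) + 58 = \left(52 - 51221\right) + 58 = -51169 + 58 = -51111$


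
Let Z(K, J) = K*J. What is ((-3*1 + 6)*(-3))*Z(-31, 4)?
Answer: 1116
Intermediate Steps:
Z(K, J) = J*K
((-3*1 + 6)*(-3))*Z(-31, 4) = ((-3*1 + 6)*(-3))*(4*(-31)) = ((-3 + 6)*(-3))*(-124) = (3*(-3))*(-124) = -9*(-124) = 1116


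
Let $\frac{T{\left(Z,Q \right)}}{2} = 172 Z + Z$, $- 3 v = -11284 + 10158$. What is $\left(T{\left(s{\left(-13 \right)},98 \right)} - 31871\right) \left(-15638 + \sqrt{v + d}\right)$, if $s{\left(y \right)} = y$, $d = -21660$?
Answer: $568738422 - 12123 i \sqrt{191562} \approx 5.6874 \cdot 10^{8} - 5.306 \cdot 10^{6} i$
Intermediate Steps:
$v = \frac{1126}{3}$ ($v = - \frac{-11284 + 10158}{3} = \left(- \frac{1}{3}\right) \left(-1126\right) = \frac{1126}{3} \approx 375.33$)
$T{\left(Z,Q \right)} = 346 Z$ ($T{\left(Z,Q \right)} = 2 \left(172 Z + Z\right) = 2 \cdot 173 Z = 346 Z$)
$\left(T{\left(s{\left(-13 \right)},98 \right)} - 31871\right) \left(-15638 + \sqrt{v + d}\right) = \left(346 \left(-13\right) - 31871\right) \left(-15638 + \sqrt{\frac{1126}{3} - 21660}\right) = \left(-4498 - 31871\right) \left(-15638 + \sqrt{- \frac{63854}{3}}\right) = - 36369 \left(-15638 + \frac{i \sqrt{191562}}{3}\right) = 568738422 - 12123 i \sqrt{191562}$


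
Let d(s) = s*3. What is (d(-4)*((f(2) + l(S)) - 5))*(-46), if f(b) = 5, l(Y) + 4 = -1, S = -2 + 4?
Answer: -2760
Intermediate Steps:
S = 2
d(s) = 3*s
l(Y) = -5 (l(Y) = -4 - 1 = -5)
(d(-4)*((f(2) + l(S)) - 5))*(-46) = ((3*(-4))*((5 - 5) - 5))*(-46) = -12*(0 - 5)*(-46) = -12*(-5)*(-46) = 60*(-46) = -2760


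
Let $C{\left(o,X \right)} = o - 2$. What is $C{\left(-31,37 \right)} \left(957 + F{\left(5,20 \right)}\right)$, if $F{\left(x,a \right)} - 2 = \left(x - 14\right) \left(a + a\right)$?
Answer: $-19767$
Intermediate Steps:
$C{\left(o,X \right)} = -2 + o$
$F{\left(x,a \right)} = 2 + 2 a \left(-14 + x\right)$ ($F{\left(x,a \right)} = 2 + \left(x - 14\right) \left(a + a\right) = 2 + \left(-14 + x\right) 2 a = 2 + 2 a \left(-14 + x\right)$)
$C{\left(-31,37 \right)} \left(957 + F{\left(5,20 \right)}\right) = \left(-2 - 31\right) \left(957 + \left(2 - 560 + 2 \cdot 20 \cdot 5\right)\right) = - 33 \left(957 + \left(2 - 560 + 200\right)\right) = - 33 \left(957 - 358\right) = \left(-33\right) 599 = -19767$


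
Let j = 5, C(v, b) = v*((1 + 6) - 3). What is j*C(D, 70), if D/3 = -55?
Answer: -3300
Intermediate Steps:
D = -165 (D = 3*(-55) = -165)
C(v, b) = 4*v (C(v, b) = v*(7 - 3) = v*4 = 4*v)
j*C(D, 70) = 5*(4*(-165)) = 5*(-660) = -3300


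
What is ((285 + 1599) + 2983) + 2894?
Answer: 7761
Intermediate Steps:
((285 + 1599) + 2983) + 2894 = (1884 + 2983) + 2894 = 4867 + 2894 = 7761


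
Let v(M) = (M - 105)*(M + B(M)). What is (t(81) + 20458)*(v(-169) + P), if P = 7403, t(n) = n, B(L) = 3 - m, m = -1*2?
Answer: 1074990721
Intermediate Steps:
m = -2
B(L) = 5 (B(L) = 3 - 1*(-2) = 3 + 2 = 5)
v(M) = (-105 + M)*(5 + M) (v(M) = (M - 105)*(M + 5) = (-105 + M)*(5 + M))
(t(81) + 20458)*(v(-169) + P) = (81 + 20458)*((-525 + (-169)² - 100*(-169)) + 7403) = 20539*((-525 + 28561 + 16900) + 7403) = 20539*(44936 + 7403) = 20539*52339 = 1074990721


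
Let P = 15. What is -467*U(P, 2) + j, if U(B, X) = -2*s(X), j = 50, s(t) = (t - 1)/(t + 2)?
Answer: 567/2 ≈ 283.50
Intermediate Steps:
s(t) = (-1 + t)/(2 + t)
U(B, X) = -2*(-1 + X)/(2 + X)
-467*U(P, 2) + j = -934*(1 - 1*2)/(2 + 2) + 50 = -934*(1 - 2)/4 + 50 = -934*(-1)/4 + 50 = -467*(-½) + 50 = 467/2 + 50 = 567/2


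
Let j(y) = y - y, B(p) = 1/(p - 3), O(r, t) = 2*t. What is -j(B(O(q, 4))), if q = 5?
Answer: 0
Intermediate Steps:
B(p) = 1/(-3 + p)
j(y) = 0
-j(B(O(q, 4))) = -1*0 = 0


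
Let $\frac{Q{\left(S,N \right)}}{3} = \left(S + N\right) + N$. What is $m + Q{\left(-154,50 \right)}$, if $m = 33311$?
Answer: $33149$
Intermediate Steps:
$Q{\left(S,N \right)} = 3 S + 6 N$ ($Q{\left(S,N \right)} = 3 \left(\left(S + N\right) + N\right) = 3 \left(\left(N + S\right) + N\right) = 3 \left(S + 2 N\right) = 3 S + 6 N$)
$m + Q{\left(-154,50 \right)} = 33311 + \left(3 \left(-154\right) + 6 \cdot 50\right) = 33311 + \left(-462 + 300\right) = 33311 - 162 = 33149$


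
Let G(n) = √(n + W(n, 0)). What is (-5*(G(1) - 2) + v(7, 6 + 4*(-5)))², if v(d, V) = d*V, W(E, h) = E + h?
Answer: 7794 + 880*√2 ≈ 9038.5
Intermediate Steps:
G(n) = √2*√n (G(n) = √(n + (n + 0)) = √(n + n) = √(2*n) = √2*√n)
v(d, V) = V*d
(-5*(G(1) - 2) + v(7, 6 + 4*(-5)))² = (-5*(√2*√1 - 2) + (6 + 4*(-5))*7)² = (-5*(√2*1 - 2) + (6 - 20)*7)² = (-5*(√2 - 2) - 14*7)² = (-5*(-2 + √2) - 98)² = ((10 - 5*√2) - 98)² = (-88 - 5*√2)²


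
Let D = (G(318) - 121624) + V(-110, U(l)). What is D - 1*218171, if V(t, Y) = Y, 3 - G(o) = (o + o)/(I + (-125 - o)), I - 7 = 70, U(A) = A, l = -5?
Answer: -20727511/61 ≈ -3.3980e+5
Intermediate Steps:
I = 77 (I = 7 + 70 = 77)
G(o) = 3 - 2*o/(-48 - o) (G(o) = 3 - (o + o)/(77 + (-125 - o)) = 3 - 2*o/(-48 - o))
D = -7419080/61 (D = ((144 + 5*318)/(48 + 318) - 121624) - 5 = ((144 + 1590)/366 - 121624) - 5 = ((1/366)*1734 - 121624) - 5 = (289/61 - 121624) - 5 = -7418775/61 - 5 = -7419080/61 ≈ -1.2162e+5)
D - 1*218171 = -7419080/61 - 1*218171 = -7419080/61 - 218171 = -20727511/61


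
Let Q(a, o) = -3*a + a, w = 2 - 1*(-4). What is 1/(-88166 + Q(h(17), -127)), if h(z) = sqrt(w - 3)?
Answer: -44083/3886621772 + sqrt(3)/3886621772 ≈ -1.1342e-5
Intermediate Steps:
w = 6 (w = 2 + 4 = 6)
h(z) = sqrt(3) (h(z) = sqrt(6 - 3) = sqrt(3))
Q(a, o) = -2*a
1/(-88166 + Q(h(17), -127)) = 1/(-88166 - 2*sqrt(3))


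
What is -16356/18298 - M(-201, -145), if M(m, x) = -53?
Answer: 476719/9149 ≈ 52.106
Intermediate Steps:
-16356/18298 - M(-201, -145) = -16356/18298 - 1*(-53) = -16356*1/18298 + 53 = -8178/9149 + 53 = 476719/9149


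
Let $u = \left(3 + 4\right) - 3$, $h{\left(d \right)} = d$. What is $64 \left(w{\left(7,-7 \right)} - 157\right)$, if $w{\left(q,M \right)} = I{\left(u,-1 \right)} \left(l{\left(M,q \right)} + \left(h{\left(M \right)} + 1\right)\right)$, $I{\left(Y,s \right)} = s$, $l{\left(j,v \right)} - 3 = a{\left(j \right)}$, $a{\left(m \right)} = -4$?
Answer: $-9600$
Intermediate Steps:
$u = 4$ ($u = 7 - 3 = 4$)
$l{\left(j,v \right)} = -1$ ($l{\left(j,v \right)} = 3 - 4 = -1$)
$w{\left(q,M \right)} = - M$ ($w{\left(q,M \right)} = - (-1 + \left(M + 1\right)) = - (-1 + \left(1 + M\right)) = - M$)
$64 \left(w{\left(7,-7 \right)} - 157\right) = 64 \left(\left(-1\right) \left(-7\right) - 157\right) = 64 \left(7 - 157\right) = 64 \left(-150\right) = -9600$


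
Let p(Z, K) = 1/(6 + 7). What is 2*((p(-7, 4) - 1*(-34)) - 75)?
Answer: -1064/13 ≈ -81.846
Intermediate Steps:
p(Z, K) = 1/13
2*((p(-7, 4) - 1*(-34)) - 75) = 2*((1/13 - 1*(-34)) - 75) = 2*((1/13 + 34) - 75) = 2*(443/13 - 75) = 2*(-532/13) = -1064/13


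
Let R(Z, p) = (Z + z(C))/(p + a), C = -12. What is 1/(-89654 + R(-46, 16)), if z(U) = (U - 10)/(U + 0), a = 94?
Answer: -132/11834381 ≈ -1.1154e-5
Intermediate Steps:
z(U) = (-10 + U)/U
R(Z, p) = (11/6 + Z)/(94 + p) (R(Z, p) = (Z + (-10 - 12)/(-12))/(p + 94) = (Z - 1/12*(-22))/(94 + p) = (Z + 11/6)/(94 + p) = (11/6 + Z)/(94 + p))
1/(-89654 + R(-46, 16)) = 1/(-89654 + (11/6 - 46)/(94 + 16)) = 1/(-89654 - 265/6/110) = 1/(-89654 + (1/110)*(-265/6)) = 1/(-89654 - 53/132) = 1/(-11834381/132) = -132/11834381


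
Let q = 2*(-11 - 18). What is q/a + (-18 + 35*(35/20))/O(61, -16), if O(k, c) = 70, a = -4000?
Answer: 8853/14000 ≈ 0.63236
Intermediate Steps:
q = -58 (q = 2*(-29) = -58)
q/a + (-18 + 35*(35/20))/O(61, -16) = -58/(-4000) + (-18 + 35*(35/20))/70 = -58*(-1/4000) + (-18 + 35*(35*(1/20)))*(1/70) = 29/2000 + (-18 + 35*(7/4))*(1/70) = 29/2000 + (-18 + 245/4)*(1/70) = 29/2000 + (173/4)*(1/70) = 29/2000 + 173/280 = 8853/14000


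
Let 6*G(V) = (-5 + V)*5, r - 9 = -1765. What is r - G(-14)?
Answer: -10441/6 ≈ -1740.2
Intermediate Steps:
r = -1756 (r = 9 - 1765 = -1756)
G(V) = -25/6 + 5*V/6 (G(V) = ((-5 + V)*5)/6 = (-25 + 5*V)/6 = -25/6 + 5*V/6)
r - G(-14) = -1756 - (-25/6 + (5/6)*(-14)) = -1756 - (-25/6 - 35/3) = -1756 - 1*(-95/6) = -1756 + 95/6 = -10441/6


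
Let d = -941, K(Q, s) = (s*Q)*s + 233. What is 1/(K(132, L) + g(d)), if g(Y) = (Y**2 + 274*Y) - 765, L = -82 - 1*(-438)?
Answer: 1/17356267 ≈ 5.7616e-8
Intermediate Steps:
L = 356 (L = -82 + 438 = 356)
K(Q, s) = 233 + Q*s**2 (K(Q, s) = (Q*s)*s + 233 = Q*s**2 + 233 = 233 + Q*s**2)
g(Y) = -765 + Y**2 + 274*Y
1/(K(132, L) + g(d)) = 1/((233 + 132*356**2) + (-765 + (-941)**2 + 274*(-941))) = 1/((233 + 132*126736) + (-765 + 885481 - 257834)) = 1/((233 + 16729152) + 626882) = 1/(16729385 + 626882) = 1/17356267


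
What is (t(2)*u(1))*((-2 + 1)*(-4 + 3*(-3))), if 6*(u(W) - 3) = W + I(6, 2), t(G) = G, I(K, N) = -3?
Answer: 208/3 ≈ 69.333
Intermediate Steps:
u(W) = 5/2 + W/6 (u(W) = 3 + (W - 3)/6 = 3 + (-3 + W)/6 = 3 + (-½ + W/6) = 5/2 + W/6)
(t(2)*u(1))*((-2 + 1)*(-4 + 3*(-3))) = (2*(5/2 + (⅙)*1))*((-2 + 1)*(-4 + 3*(-3))) = (2*(5/2 + ⅙))*(-(-4 - 9)) = (2*(8/3))*(-1*(-13)) = (16/3)*13 = 208/3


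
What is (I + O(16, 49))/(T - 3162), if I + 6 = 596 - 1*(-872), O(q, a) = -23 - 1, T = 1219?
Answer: -1438/1943 ≈ -0.74009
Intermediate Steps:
O(q, a) = -24
I = 1462 (I = -6 + (596 - 1*(-872)) = -6 + (596 + 872) = -6 + 1468 = 1462)
(I + O(16, 49))/(T - 3162) = (1462 - 24)/(1219 - 3162) = 1438/(-1943) = 1438*(-1/1943) = -1438/1943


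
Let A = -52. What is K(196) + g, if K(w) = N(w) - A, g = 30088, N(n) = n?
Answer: 30336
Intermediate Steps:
K(w) = 52 + w (K(w) = w - 1*(-52) = w + 52 = 52 + w)
K(196) + g = (52 + 196) + 30088 = 248 + 30088 = 30336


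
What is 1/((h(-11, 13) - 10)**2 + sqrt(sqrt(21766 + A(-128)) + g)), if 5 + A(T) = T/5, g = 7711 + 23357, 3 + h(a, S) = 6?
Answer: 1/(49 + sqrt(31068 + sqrt(543385)/5)) ≈ 0.0044311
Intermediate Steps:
h(a, S) = 3 (h(a, S) = -3 + 6 = 3)
g = 31068
A(T) = -5 + T/5
1/((h(-11, 13) - 10)**2 + sqrt(sqrt(21766 + A(-128)) + g)) = 1/((3 - 10)**2 + sqrt(sqrt(21766 + (-5 + (1/5)*(-128))) + 31068)) = 1/((-7)**2 + sqrt(sqrt(21766 + (-5 - 128/5)) + 31068)) = 1/(49 + sqrt(sqrt(21766 - 153/5) + 31068)) = 1/(49 + sqrt(sqrt(108677/5) + 31068)) = 1/(49 + sqrt(sqrt(543385)/5 + 31068)) = 1/(49 + sqrt(31068 + sqrt(543385)/5))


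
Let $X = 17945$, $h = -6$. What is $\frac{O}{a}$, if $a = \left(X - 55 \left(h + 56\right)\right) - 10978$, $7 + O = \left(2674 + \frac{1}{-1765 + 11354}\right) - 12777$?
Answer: $- \frac{96944789}{40436813} \approx -2.3974$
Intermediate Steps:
$O = - \frac{96944789}{9589}$ ($O = -7 - \left(10103 - \frac{1}{-1765 + 11354}\right) = -7 - \left(10103 - \frac{1}{9589}\right) = -7 + \left(\left(2674 + \frac{1}{9589}\right) - 12777\right) = -7 + \left(\frac{25640987}{9589} - 12777\right) = -7 - \frac{96877666}{9589} = - \frac{96944789}{9589} \approx -10110.0$)
$a = 4217$ ($a = \left(17945 - 55 \left(-6 + 56\right)\right) - 10978 = \left(17945 - 2750\right) - 10978 = 15195 - 10978 = 4217$)
$\frac{O}{a} = - \frac{96944789}{9589 \cdot 4217} = \left(- \frac{96944789}{9589}\right) \frac{1}{4217} = - \frac{96944789}{40436813}$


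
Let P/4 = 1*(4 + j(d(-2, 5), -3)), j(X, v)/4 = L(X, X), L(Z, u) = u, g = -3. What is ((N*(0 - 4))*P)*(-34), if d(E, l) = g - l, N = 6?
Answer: -91392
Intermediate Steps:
d(E, l) = -3 - l
j(X, v) = 4*X
P = -112 (P = 4*(1*(4 + 4*(-3 - 1*5))) = 4*(1*(4 + 4*(-3 - 5))) = 4*(1*(4 + 4*(-8))) = 4*(1*(4 - 32)) = 4*(1*(-28)) = 4*(-28) = -112)
((N*(0 - 4))*P)*(-34) = ((6*(0 - 4))*(-112))*(-34) = ((6*(-4))*(-112))*(-34) = -24*(-112)*(-34) = 2688*(-34) = -91392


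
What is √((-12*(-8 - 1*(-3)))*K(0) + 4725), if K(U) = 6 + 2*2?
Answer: 5*√213 ≈ 72.973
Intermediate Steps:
K(U) = 10 (K(U) = 6 + 4 = 10)
√((-12*(-8 - 1*(-3)))*K(0) + 4725) = √(-12*(-8 - 1*(-3))*10 + 4725) = √(-12*(-8 + 3)*10 + 4725) = √(-12*(-5)*10 + 4725) = √(60*10 + 4725) = √(600 + 4725) = √5325 = 5*√213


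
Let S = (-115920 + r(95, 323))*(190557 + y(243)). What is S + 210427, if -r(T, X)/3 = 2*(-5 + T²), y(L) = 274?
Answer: -32448692813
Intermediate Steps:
r(T, X) = 30 - 6*T² (r(T, X) = -6*(-5 + T²) = -3*(-10 + 2*T²) = 30 - 6*T²)
S = -32448903240 (S = (-115920 + (30 - 6*95²))*(190557 + 274) = (-115920 + (30 - 6*9025))*190831 = (-115920 + (30 - 54150))*190831 = (-115920 - 54120)*190831 = -170040*190831 = -32448903240)
S + 210427 = -32448903240 + 210427 = -32448692813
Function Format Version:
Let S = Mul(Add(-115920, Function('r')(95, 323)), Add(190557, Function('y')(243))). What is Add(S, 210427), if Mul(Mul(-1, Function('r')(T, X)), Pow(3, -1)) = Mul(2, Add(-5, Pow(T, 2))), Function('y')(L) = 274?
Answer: -32448692813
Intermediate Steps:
Function('r')(T, X) = Add(30, Mul(-6, Pow(T, 2))) (Function('r')(T, X) = Mul(-3, Mul(2, Add(-5, Pow(T, 2)))) = Mul(-3, Add(-10, Mul(2, Pow(T, 2)))) = Add(30, Mul(-6, Pow(T, 2))))
S = -32448903240 (S = Mul(Add(-115920, Add(30, Mul(-6, Pow(95, 2)))), Add(190557, 274)) = Mul(Add(-115920, Add(30, Mul(-6, 9025))), 190831) = Mul(Add(-115920, Add(30, -54150)), 190831) = Mul(Add(-115920, -54120), 190831) = Mul(-170040, 190831) = -32448903240)
Add(S, 210427) = Add(-32448903240, 210427) = -32448692813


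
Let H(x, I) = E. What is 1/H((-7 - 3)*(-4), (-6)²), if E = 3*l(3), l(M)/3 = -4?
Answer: -1/36 ≈ -0.027778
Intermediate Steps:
l(M) = -12 (l(M) = 3*(-4) = -12)
E = -36 (E = 3*(-12) = -36)
H(x, I) = -36
1/H((-7 - 3)*(-4), (-6)²) = 1/(-36) = -1/36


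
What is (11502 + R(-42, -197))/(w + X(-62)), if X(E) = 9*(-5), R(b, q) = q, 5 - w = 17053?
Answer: -11305/17093 ≈ -0.66138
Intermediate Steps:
w = -17048 (w = 5 - 1*17053 = 5 - 17053 = -17048)
X(E) = -45
(11502 + R(-42, -197))/(w + X(-62)) = (11502 - 197)/(-17048 - 45) = 11305/(-17093) = 11305*(-1/17093) = -11305/17093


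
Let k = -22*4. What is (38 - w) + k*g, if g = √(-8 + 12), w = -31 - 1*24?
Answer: -83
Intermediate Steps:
w = -55 (w = -31 - 24 = -55)
g = 2 (g = √4 = 2)
k = -88
(38 - w) + k*g = (38 - 1*(-55)) - 88*2 = (38 + 55) - 176 = 93 - 176 = -83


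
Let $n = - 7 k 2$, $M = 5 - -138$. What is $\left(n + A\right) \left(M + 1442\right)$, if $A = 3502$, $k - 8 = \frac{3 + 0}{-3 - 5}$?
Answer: $\frac{21525885}{4} \approx 5.3815 \cdot 10^{6}$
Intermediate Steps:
$k = \frac{61}{8}$ ($k = 8 + \frac{3 + 0}{-3 - 5} = 8 + \frac{3}{-8} = 8 + 3 \left(- \frac{1}{8}\right) = 8 - \frac{3}{8} = \frac{61}{8} \approx 7.625$)
$M = 143$ ($M = 5 + 138 = 143$)
$n = - \frac{427}{4}$ ($n = \left(-7\right) \frac{61}{8} \cdot 2 = \left(- \frac{427}{8}\right) 2 = - \frac{427}{4} \approx -106.75$)
$\left(n + A\right) \left(M + 1442\right) = \left(- \frac{427}{4} + 3502\right) \left(143 + 1442\right) = \frac{13581}{4} \cdot 1585 = \frac{21525885}{4}$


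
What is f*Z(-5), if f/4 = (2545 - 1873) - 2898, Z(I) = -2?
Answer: 17808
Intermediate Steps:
f = -8904 (f = 4*((2545 - 1873) - 2898) = 4*(672 - 2898) = 4*(-2226) = -8904)
f*Z(-5) = -8904*(-2) = 17808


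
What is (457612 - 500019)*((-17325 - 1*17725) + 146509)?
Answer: -4726641813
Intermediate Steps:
(457612 - 500019)*((-17325 - 1*17725) + 146509) = -42407*((-17325 - 17725) + 146509) = -42407*(-35050 + 146509) = -42407*111459 = -4726641813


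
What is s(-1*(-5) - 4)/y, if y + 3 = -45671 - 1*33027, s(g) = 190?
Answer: -190/78701 ≈ -0.0024142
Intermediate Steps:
y = -78701 (y = -3 + (-45671 - 1*33027) = -3 + (-45671 - 33027) = -3 - 78698 = -78701)
s(-1*(-5) - 4)/y = 190/(-78701) = 190*(-1/78701) = -190/78701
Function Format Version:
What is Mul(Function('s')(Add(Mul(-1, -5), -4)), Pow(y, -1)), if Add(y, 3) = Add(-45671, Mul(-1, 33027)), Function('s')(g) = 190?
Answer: Rational(-190, 78701) ≈ -0.0024142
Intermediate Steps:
y = -78701 (y = Add(-3, Add(-45671, Mul(-1, 33027))) = Add(-3, Add(-45671, -33027)) = Add(-3, -78698) = -78701)
Mul(Function('s')(Add(Mul(-1, -5), -4)), Pow(y, -1)) = Mul(190, Pow(-78701, -1)) = Mul(190, Rational(-1, 78701)) = Rational(-190, 78701)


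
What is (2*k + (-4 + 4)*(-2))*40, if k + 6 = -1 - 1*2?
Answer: -720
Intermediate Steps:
k = -9 (k = -6 + (-1 - 1*2) = -6 + (-1 - 2) = -6 - 3 = -9)
(2*k + (-4 + 4)*(-2))*40 = (2*(-9) + (-4 + 4)*(-2))*40 = (-18 + 0*(-2))*40 = (-18 + 0)*40 = -18*40 = -720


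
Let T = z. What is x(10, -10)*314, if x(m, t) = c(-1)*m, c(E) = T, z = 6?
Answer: 18840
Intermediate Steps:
T = 6
c(E) = 6
x(m, t) = 6*m
x(10, -10)*314 = (6*10)*314 = 60*314 = 18840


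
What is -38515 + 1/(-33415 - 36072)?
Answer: -2676291806/69487 ≈ -38515.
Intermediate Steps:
-38515 + 1/(-33415 - 36072) = -38515 + 1/(-69487) = -38515 - 1/69487 = -2676291806/69487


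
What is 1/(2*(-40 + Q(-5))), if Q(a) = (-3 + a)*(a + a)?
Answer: 1/80 ≈ 0.012500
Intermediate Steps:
Q(a) = 2*a*(-3 + a) (Q(a) = (-3 + a)*(2*a) = 2*a*(-3 + a))
1/(2*(-40 + Q(-5))) = 1/(2*(-40 + 2*(-5)*(-3 - 5))) = 1/(2*(-40 + 2*(-5)*(-8))) = 1/(2*(-40 + 80)) = 1/(2*40) = 1/80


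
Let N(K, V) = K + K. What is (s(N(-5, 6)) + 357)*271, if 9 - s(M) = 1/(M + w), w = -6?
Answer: 1587247/16 ≈ 99203.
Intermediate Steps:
N(K, V) = 2*K
s(M) = 9 - 1/(-6 + M) (s(M) = 9 - 1/(M - 6) = 9 - 1/(-6 + M))
(s(N(-5, 6)) + 357)*271 = ((-55 + 9*(2*(-5)))/(-6 + 2*(-5)) + 357)*271 = ((-55 + 9*(-10))/(-6 - 10) + 357)*271 = ((-55 - 90)/(-16) + 357)*271 = (-1/16*(-145) + 357)*271 = (145/16 + 357)*271 = (5857/16)*271 = 1587247/16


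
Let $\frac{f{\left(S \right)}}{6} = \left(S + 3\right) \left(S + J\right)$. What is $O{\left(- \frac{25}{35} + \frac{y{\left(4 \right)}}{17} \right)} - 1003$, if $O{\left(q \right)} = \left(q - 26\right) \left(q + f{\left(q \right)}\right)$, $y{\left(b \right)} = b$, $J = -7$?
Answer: $\frac{3379060756}{1685159} \approx 2005.2$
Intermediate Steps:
$f{\left(S \right)} = 6 \left(-7 + S\right) \left(3 + S\right)$ ($f{\left(S \right)} = 6 \left(S + 3\right) \left(S - 7\right) = 6 \left(3 + S\right) \left(-7 + S\right) = 6 \left(-7 + S\right) \left(3 + S\right)$)
$O{\left(q \right)} = \left(-26 + q\right) \left(-126 - 23 q + 6 q^{2}\right)$ ($O{\left(q \right)} = \left(q - 26\right) \left(q - \left(126 - 6 q^{2} + 24 q\right)\right) = \left(-26 + q\right) \left(-126 - 23 q + 6 q^{2}\right)$)
$O{\left(- \frac{25}{35} + \frac{y{\left(4 \right)}}{17} \right)} - 1003 = \left(3276 - 179 \left(- \frac{25}{35} + \frac{4}{17}\right)^{2} + 6 \left(- \frac{25}{35} + \frac{4}{17}\right)^{3} + 472 \left(- \frac{25}{35} + \frac{4}{17}\right)\right) - 1003 = \left(3276 - 179 \left(\left(-25\right) \frac{1}{35} + 4 \cdot \frac{1}{17}\right)^{2} + 6 \left(\left(-25\right) \frac{1}{35} + 4 \cdot \frac{1}{17}\right)^{3} + 472 \left(\left(-25\right) \frac{1}{35} + 4 \cdot \frac{1}{17}\right)\right) - 1003 = \left(3276 - 179 \left(- \frac{5}{7} + \frac{4}{17}\right)^{2} + 6 \left(- \frac{5}{7} + \frac{4}{17}\right)^{3} + 472 \left(- \frac{5}{7} + \frac{4}{17}\right)\right) - 1003 = \left(3276 - 179 \left(- \frac{57}{119}\right)^{2} + 6 \left(- \frac{57}{119}\right)^{3} + 472 \left(- \frac{57}{119}\right)\right) - 1003 = \left(3276 - \frac{581571}{14161} + 6 \left(- \frac{185193}{1685159}\right) - \frac{26904}{119}\right) - 1003 = \left(3276 - \frac{581571}{14161} - \frac{1111158}{1685159} - \frac{26904}{119}\right) - 1003 = \frac{5069275233}{1685159} - 1003 = \frac{3379060756}{1685159}$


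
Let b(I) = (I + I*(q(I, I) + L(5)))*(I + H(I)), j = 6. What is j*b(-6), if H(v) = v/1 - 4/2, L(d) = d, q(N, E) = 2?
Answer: 4032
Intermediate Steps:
H(v) = -2 + v (H(v) = v*1 - 4*1/2 = v - 2 = -2 + v)
b(I) = 8*I*(-2 + 2*I) (b(I) = (I + I*(2 + 5))*(I + (-2 + I)) = (I + I*7)*(-2 + 2*I) = (I + 7*I)*(-2 + 2*I) = (8*I)*(-2 + 2*I) = 8*I*(-2 + 2*I))
j*b(-6) = 6*(16*(-6)*(-1 - 6)) = 6*(16*(-6)*(-7)) = 6*672 = 4032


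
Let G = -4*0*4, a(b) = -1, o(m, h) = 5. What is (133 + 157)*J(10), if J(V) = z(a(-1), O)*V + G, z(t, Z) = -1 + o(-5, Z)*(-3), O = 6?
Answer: -46400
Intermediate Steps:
G = 0 (G = 0*4 = 0)
z(t, Z) = -16 (z(t, Z) = -1 + 5*(-3) = -1 - 15 = -16)
J(V) = -16*V (J(V) = -16*V + 0 = -16*V)
(133 + 157)*J(10) = (133 + 157)*(-16*10) = 290*(-160) = -46400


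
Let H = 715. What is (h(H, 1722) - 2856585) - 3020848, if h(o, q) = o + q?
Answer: -5874996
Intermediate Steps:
(h(H, 1722) - 2856585) - 3020848 = ((715 + 1722) - 2856585) - 3020848 = (2437 - 2856585) - 3020848 = -2854148 - 3020848 = -5874996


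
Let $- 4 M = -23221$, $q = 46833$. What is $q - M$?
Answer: $\frac{164111}{4} \approx 41028.0$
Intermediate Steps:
$M = \frac{23221}{4}$ ($M = \left(- \frac{1}{4}\right) \left(-23221\right) = \frac{23221}{4} \approx 5805.3$)
$q - M = 46833 - \frac{23221}{4} = \frac{164111}{4}$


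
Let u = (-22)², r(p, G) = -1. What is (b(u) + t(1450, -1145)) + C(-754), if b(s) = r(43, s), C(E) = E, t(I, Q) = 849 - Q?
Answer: 1239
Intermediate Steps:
u = 484
b(s) = -1
(b(u) + t(1450, -1145)) + C(-754) = (-1 + (849 - 1*(-1145))) - 754 = (-1 + (849 + 1145)) - 754 = (-1 + 1994) - 754 = 1993 - 754 = 1239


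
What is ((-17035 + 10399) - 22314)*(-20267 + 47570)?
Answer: -790421850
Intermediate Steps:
((-17035 + 10399) - 22314)*(-20267 + 47570) = (-6636 - 22314)*27303 = -28950*27303 = -790421850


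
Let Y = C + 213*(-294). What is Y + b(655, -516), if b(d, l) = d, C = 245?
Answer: -61722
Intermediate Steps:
Y = -62377 (Y = 245 + 213*(-294) = 245 - 62622 = -62377)
Y + b(655, -516) = -62377 + 655 = -61722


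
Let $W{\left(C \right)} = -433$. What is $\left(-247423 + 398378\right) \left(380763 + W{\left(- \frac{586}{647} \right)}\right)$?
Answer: $57412715150$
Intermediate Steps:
$\left(-247423 + 398378\right) \left(380763 + W{\left(- \frac{586}{647} \right)}\right) = \left(-247423 + 398378\right) \left(380763 - 433\right) = 150955 \cdot 380330 = 57412715150$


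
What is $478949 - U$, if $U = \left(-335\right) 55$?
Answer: $497374$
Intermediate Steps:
$U = -18425$
$478949 - U = 478949 - -18425 = 478949 + 18425 = 497374$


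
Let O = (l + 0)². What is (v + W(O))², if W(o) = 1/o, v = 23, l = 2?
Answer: 8649/16 ≈ 540.56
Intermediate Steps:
O = 4 (O = (2 + 0)² = 2² = 4)
W(o) = 1/o
(v + W(O))² = (23 + 1/4)² = (23 + ¼)² = (93/4)² = 8649/16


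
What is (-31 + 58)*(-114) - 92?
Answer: -3170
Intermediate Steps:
(-31 + 58)*(-114) - 92 = 27*(-114) - 92 = -3078 - 92 = -3170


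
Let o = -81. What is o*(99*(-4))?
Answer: 32076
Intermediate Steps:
o*(99*(-4)) = -8019*(-4) = -81*(-396) = 32076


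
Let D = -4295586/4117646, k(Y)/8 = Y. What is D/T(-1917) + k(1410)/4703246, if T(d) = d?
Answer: 9103515545093/3093766757106831 ≈ 0.0029425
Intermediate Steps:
k(Y) = 8*Y
D = -2147793/2058823 (D = -4295586*1/4117646 = -2147793/2058823 ≈ -1.0432)
D/T(-1917) + k(1410)/4703246 = -2147793/2058823/(-1917) + (8*1410)/4703246 = -2147793/2058823*(-1/1917) + 11280*(1/4703246) = 715931/1315587897 + 5640/2351623 = 9103515545093/3093766757106831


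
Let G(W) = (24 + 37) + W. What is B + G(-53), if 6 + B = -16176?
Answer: -16174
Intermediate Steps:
G(W) = 61 + W
B = -16182 (B = -6 - 16176 = -16182)
B + G(-53) = -16182 + (61 - 53) = -16182 + 8 = -16174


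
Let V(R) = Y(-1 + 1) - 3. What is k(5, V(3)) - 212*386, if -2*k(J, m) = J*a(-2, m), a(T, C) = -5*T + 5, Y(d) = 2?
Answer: -163739/2 ≈ -81870.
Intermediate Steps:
a(T, C) = 5 - 5*T
V(R) = -1 (V(R) = 2 - 3 = -1)
k(J, m) = -15*J/2 (k(J, m) = -J*(5 - 5*(-2))/2 = -J*(5 + 10)/2 = -J*15/2 = -15*J/2)
k(5, V(3)) - 212*386 = -15/2*5 - 212*386 = -75/2 - 81832 = -163739/2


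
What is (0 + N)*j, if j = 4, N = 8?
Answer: 32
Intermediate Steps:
(0 + N)*j = (0 + 8)*4 = 8*4 = 32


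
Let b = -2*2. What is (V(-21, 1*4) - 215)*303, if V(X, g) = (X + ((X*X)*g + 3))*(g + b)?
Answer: -65145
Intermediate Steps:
b = -4
V(X, g) = (-4 + g)*(3 + X + g*X²) (V(X, g) = (X + ((X*X)*g + 3))*(g - 4) = (X + (X²*g + 3))*(-4 + g) = (X + (g*X² + 3))*(-4 + g) = (X + (3 + g*X²))*(-4 + g) = (3 + X + g*X²)*(-4 + g) = (-4 + g)*(3 + X + g*X²))
(V(-21, 1*4) - 215)*303 = ((-12 - 4*(-21) + 3*(1*4) - 21*4 + (-21)²*(1*4)² - 4*1*4*(-21)²) - 215)*303 = ((-12 + 84 + 3*4 - 21*4 + 441*4² - 4*4*441) - 215)*303 = ((-12 + 84 + 12 - 84 + 441*16 - 7056) - 215)*303 = ((-12 + 84 + 12 - 84 + 7056 - 7056) - 215)*303 = (0 - 215)*303 = -215*303 = -65145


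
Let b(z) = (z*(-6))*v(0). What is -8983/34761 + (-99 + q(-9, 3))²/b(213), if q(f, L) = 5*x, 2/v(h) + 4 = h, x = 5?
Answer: 61537033/7404093 ≈ 8.3112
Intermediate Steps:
v(h) = 2/(-4 + h)
q(f, L) = 25 (q(f, L) = 5*5 = 25)
b(z) = 3*z (b(z) = (z*(-6))*(2/(-4 + 0)) = (-6*z)*(2/(-4)) = (-6*z)*(2*(-¼)) = -6*z*(-½) = 3*z)
-8983/34761 + (-99 + q(-9, 3))²/b(213) = -8983/34761 + (-99 + 25)²/((3*213)) = -8983*1/34761 + (-74)²/639 = -8983/34761 + 5476*(1/639) = -8983/34761 + 5476/639 = 61537033/7404093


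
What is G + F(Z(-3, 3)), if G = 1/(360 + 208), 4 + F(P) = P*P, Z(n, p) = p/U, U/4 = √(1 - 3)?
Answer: -9723/2272 ≈ -4.2795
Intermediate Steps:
U = 4*I*√2 (U = 4*√(1 - 3) = 4*√(-2) = 4*(I*√2) = 4*I*√2 ≈ 5.6569*I)
Z(n, p) = -I*p*√2/8 (Z(n, p) = p/((4*I*√2)) = p*(-I*√2/8) = -I*p*√2/8)
F(P) = -4 + P² (F(P) = -4 + P*P = -4 + P²)
G = 1/568 ≈ 0.0017606
G + F(Z(-3, 3)) = 1/568 + (-4 + (-⅛*I*3*√2)²) = 1/568 + (-4 + (-3*I*√2/8)²) = 1/568 + (-4 - 9/32) = 1/568 - 137/32 = -9723/2272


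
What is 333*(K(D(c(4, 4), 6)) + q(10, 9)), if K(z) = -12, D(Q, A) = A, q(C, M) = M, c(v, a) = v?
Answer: -999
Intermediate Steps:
333*(K(D(c(4, 4), 6)) + q(10, 9)) = 333*(-12 + 9) = 333*(-3) = -999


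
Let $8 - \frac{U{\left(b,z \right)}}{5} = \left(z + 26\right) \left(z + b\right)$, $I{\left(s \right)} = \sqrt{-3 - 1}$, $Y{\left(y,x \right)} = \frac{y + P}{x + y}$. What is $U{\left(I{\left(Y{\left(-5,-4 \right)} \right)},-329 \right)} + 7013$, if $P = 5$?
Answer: $-491382 + 3030 i \approx -4.9138 \cdot 10^{5} + 3030.0 i$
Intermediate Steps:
$Y{\left(y,x \right)} = \frac{5 + y}{x + y}$ ($Y{\left(y,x \right)} = \frac{y + 5}{x + y} = \frac{5 + y}{x + y}$)
$I{\left(s \right)} = 2 i$ ($I{\left(s \right)} = \sqrt{-4} = 2 i$)
$U{\left(b,z \right)} = 40 - 5 \left(26 + z\right) \left(b + z\right)$ ($U{\left(b,z \right)} = 40 - 5 \left(z + 26\right) \left(z + b\right) = 40 - 5 \left(26 + z\right) \left(b + z\right)$)
$U{\left(I{\left(Y{\left(-5,-4 \right)} \right)},-329 \right)} + 7013 = \left(40 - 130 \cdot 2 i - -42770 - 5 \left(-329\right)^{2} - 5 \cdot 2 i \left(-329\right)\right) + 7013 = \left(40 - 260 i + 42770 - 541205 + 3290 i\right) + 7013 = \left(-498395 + 3030 i\right) + 7013 = -491382 + 3030 i$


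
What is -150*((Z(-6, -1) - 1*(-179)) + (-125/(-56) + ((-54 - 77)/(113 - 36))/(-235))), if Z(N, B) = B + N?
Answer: -378343395/14476 ≈ -26136.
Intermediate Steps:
-150*((Z(-6, -1) - 1*(-179)) + (-125/(-56) + ((-54 - 77)/(113 - 36))/(-235))) = -150*(((-1 - 6) - 1*(-179)) + (-125/(-56) + ((-54 - 77)/(113 - 36))/(-235))) = -150*((-7 + 179) + (-125*(-1/56) - 131/77*(-1/235))) = -150*(172 + (125/56 - 131*1/77*(-1/235))) = -150*(172 + (125/56 - 131/77*(-1/235))) = -150*(172 + (125/56 + 131/18095)) = -150*(172 + 324173/144760) = -150*25222893/144760 = -378343395/14476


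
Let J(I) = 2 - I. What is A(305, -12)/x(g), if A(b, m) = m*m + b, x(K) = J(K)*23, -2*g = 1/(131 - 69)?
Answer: 55676/5727 ≈ 9.7217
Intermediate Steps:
g = -1/124 (g = -1/(2*(131 - 69)) = -1/2/62 = -1/2*1/62 = -1/124 ≈ -0.0080645)
x(K) = 46 - 23*K (x(K) = (2 - K)*23 = 46 - 23*K)
A(b, m) = b + m**2 (A(b, m) = m**2 + b = b + m**2)
A(305, -12)/x(g) = (305 + (-12)**2)/(46 - 23*(-1/124)) = (305 + 144)/(46 + 23/124) = 449/(5727/124) = 449*(124/5727) = 55676/5727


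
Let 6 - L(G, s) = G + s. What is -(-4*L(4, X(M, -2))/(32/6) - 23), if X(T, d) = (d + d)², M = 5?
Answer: 25/2 ≈ 12.500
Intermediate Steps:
X(T, d) = 4*d² (X(T, d) = (2*d)² = 4*d²)
L(G, s) = 6 - G - s (L(G, s) = 6 - (G + s) = 6 + (-G - s) = 6 - G - s)
-(-4*L(4, X(M, -2))/(32/6) - 23) = -(-4*(6 - 1*4 - 4*(-2)²)/(32/6) - 23) = -(-4*(6 - 4 - 4*4)/(32*(⅙)) - 23) = -(-4*(6 - 4 - 1*16)/16/3 - 23) = -(-4*(6 - 4 - 16)*3/16 - 23) = -(-(-56)*3/16 - 23) = -(-4*(-21/8) - 23) = -(21/2 - 23) = -1*(-25/2) = 25/2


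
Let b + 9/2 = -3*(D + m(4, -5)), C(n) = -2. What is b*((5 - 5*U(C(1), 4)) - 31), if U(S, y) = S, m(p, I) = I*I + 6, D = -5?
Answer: 1320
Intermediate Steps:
m(p, I) = 6 + I² (m(p, I) = I² + 6 = 6 + I²)
b = -165/2 (b = -9/2 - 3*(-5 + (6 + (-5)²)) = -9/2 - 3*(-5 + (6 + 25)) = -9/2 - 3*(-5 + 31) = -9/2 - 3*26 = -9/2 - 78 = -165/2 ≈ -82.500)
b*((5 - 5*U(C(1), 4)) - 31) = -165*((5 - 5*(-2)) - 31)/2 = -165*((5 + 10) - 31)/2 = -165*(15 - 31)/2 = -165/2*(-16) = 1320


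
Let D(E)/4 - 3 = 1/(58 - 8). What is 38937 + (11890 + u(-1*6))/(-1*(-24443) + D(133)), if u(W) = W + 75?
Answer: 23805485224/611377 ≈ 38938.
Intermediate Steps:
D(E) = 302/25 (D(E) = 12 + 4/(58 - 8) = 12 + 4/50 = 12 + 4*(1/50) = 12 + 2/25 = 302/25)
u(W) = 75 + W
38937 + (11890 + u(-1*6))/(-1*(-24443) + D(133)) = 38937 + (11890 + (75 - 1*6))/(-1*(-24443) + 302/25) = 38937 + (11890 + (75 - 6))/(24443 + 302/25) = 38937 + (11890 + 69)/(611377/25) = 38937 + 11959*(25/611377) = 38937 + 298975/611377 = 23805485224/611377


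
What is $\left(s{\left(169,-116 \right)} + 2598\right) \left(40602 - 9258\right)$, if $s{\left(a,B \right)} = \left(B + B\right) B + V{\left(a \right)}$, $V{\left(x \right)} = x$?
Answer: $930258576$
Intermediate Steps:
$s{\left(a,B \right)} = a + 2 B^{2}$ ($s{\left(a,B \right)} = \left(B + B\right) B + a = 2 B B + a = 2 B^{2} + a = a + 2 B^{2}$)
$\left(s{\left(169,-116 \right)} + 2598\right) \left(40602 - 9258\right) = \left(\left(169 + 2 \left(-116\right)^{2}\right) + 2598\right) \left(40602 - 9258\right) = \left(\left(169 + 2 \cdot 13456\right) + 2598\right) 31344 = \left(\left(169 + 26912\right) + 2598\right) 31344 = \left(27081 + 2598\right) 31344 = 29679 \cdot 31344 = 930258576$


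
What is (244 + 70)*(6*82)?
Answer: 154488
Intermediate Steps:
(244 + 70)*(6*82) = 314*492 = 154488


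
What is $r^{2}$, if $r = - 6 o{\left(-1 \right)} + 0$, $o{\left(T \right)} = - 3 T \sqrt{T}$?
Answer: $-324$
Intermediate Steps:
$o{\left(T \right)} = - 3 T^{\frac{3}{2}}$
$r = - 18 i$ ($r = - 6 \left(- 3 \left(-1\right)^{\frac{3}{2}}\right) + 0 = - 6 \left(- 3 \left(- i\right)\right) + 0 = - 6 \cdot 3 i + 0 = - 18 i + 0 = - 18 i \approx - 18.0 i$)
$r^{2} = \left(- 18 i\right)^{2} = -324$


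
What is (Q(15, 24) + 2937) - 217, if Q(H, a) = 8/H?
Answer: 40808/15 ≈ 2720.5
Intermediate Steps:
(Q(15, 24) + 2937) - 217 = (8/15 + 2937) - 217 = 44063/15 - 217 = 40808/15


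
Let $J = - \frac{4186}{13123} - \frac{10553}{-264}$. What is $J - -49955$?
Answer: $\frac{15745916425}{314952} \approx 49995.0$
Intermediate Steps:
$J = \frac{12489265}{314952}$ ($J = \left(-4186\right) \frac{1}{13123} - - \frac{10553}{264} = - \frac{4186}{13123} + \frac{10553}{264} = \frac{12489265}{314952} \approx 39.654$)
$J - -49955 = \frac{12489265}{314952} - -49955 = \frac{12489265}{314952} + 49955 = \frac{15745916425}{314952}$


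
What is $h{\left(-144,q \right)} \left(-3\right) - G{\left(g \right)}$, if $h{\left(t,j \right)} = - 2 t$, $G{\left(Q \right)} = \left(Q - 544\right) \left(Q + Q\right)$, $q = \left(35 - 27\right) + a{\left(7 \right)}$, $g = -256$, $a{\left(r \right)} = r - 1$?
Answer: $-410464$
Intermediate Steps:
$a{\left(r \right)} = -1 + r$ ($a{\left(r \right)} = r - 1 = -1 + r$)
$q = 14$ ($q = \left(35 - 27\right) + \left(-1 + 7\right) = 8 + 6 = 14$)
$G{\left(Q \right)} = 2 Q \left(-544 + Q\right)$ ($G{\left(Q \right)} = \left(-544 + Q\right) 2 Q = 2 Q \left(-544 + Q\right)$)
$h{\left(-144,q \right)} \left(-3\right) - G{\left(g \right)} = \left(-2\right) \left(-144\right) \left(-3\right) - 2 \left(-256\right) \left(-544 - 256\right) = 288 \left(-3\right) - 2 \left(-256\right) \left(-800\right) = -864 - 409600 = -410464$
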